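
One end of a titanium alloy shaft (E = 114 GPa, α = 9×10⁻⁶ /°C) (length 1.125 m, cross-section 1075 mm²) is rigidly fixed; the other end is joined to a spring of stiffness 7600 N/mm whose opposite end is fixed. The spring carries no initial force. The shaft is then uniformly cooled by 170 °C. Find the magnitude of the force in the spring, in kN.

The unrestrained thermal change is αΔT L = 9×10⁻⁶ × 170 × 1125 = 1.721 mm.
With a force P in the spring, the elastic change of the shaft is PL/(AE) and that of the spring is P/k; compatibility requires their sum to equal δ_free.
P [ L/(AE) + 1/k ] = δ_free → P [ 1125/(1075×114×10³) + 1/(7600) ] = 1.721.
P = 1.721 / 0.0001408 = 12230 N.

P ≈ 12.2 kN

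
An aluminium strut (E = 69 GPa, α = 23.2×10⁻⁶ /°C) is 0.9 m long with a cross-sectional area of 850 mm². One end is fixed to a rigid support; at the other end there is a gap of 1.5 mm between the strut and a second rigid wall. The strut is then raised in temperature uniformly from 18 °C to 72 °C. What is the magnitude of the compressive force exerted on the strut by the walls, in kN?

P ≈ 0 kN

If the wall were absent the strut would grow by αΔT L = 23.2×10⁻⁶ × 54 × 900 = 1.128 mm.
This is smaller than the 1.5 mm clearance, so the strut expands freely without reaching the stop — the stress is zero.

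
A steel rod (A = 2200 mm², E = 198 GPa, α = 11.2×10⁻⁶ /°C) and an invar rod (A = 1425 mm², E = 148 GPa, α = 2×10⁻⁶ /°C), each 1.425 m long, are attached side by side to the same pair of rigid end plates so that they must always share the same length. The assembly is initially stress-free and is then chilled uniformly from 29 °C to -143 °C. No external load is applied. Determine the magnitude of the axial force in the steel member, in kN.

P ≈ 225 kN (tensile in the steel)

Both members must finish at the same length. With the larger α, the steel tends to over-contract; the plates restrain it, putting the steel in tension and the invar in compression. With no external load the two internal forces are equal and opposite, magnitude P.
Setting the final lengths equal and cancelling L: (α₁ − α₂)ΔT = P/(A₁E₁) + P/(A₂E₂).
|α₁ − α₂|·ΔT = 9.2×10⁻⁶ × 172 = 0.001582.
1/(A₁E₁) + 1/(A₂E₂) = 1/(2200×198×10³) + 1/(1425×148×10³) = 7.037×10⁻⁹ N⁻¹.
P = 0.001582 / 7.037×10⁻⁹ = 224900 N = 224.9 kN.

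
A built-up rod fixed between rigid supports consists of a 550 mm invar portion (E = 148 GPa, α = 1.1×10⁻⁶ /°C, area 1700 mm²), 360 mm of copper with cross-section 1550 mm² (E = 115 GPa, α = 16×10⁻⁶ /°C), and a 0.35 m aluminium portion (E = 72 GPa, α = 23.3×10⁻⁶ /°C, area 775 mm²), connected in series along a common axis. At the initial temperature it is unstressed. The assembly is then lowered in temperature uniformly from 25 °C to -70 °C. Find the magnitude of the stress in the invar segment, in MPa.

σ ≈ 77.4 MPa (tensile)

With the walls removed the bar would change length by δ_free = Σ αᵢΔT Lᵢ = 1.1×10⁻⁶×95×550 + 16×10⁻⁶×95×360 + 23.3×10⁻⁶×95×350 = 1.379 mm.
Since the ends are fixed, an axial force P builds up, equal in every segment, with P · Σ Lᵢ/(AᵢEᵢ) = δ_free.
The series flexibility is Σ Lᵢ/(AᵢEᵢ) = 550/(1700×148×10³) + 360/(1550×115×10³) + 350/(775×72×10³) = 1.048×10⁻⁵ mm/N.
So P = 1.379 / 1.048×10⁻⁵ = 131.6 kN, tensile.
σ_{invar} = P / A = 131600 / 1700 = 77.44 MPa.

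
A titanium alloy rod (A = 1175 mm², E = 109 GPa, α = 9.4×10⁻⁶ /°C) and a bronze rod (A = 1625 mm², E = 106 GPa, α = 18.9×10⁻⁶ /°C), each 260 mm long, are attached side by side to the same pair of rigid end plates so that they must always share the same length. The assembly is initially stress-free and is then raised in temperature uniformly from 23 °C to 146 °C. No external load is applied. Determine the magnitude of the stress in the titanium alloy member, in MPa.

Both members must finish at the same length. With the larger α, the bronze tends to over-expand; the plates restrain it, putting the bronze in compression and the titanium alloy in tension. With no external load the two internal forces are equal and opposite, magnitude P.
Equating the net (thermal + elastic) strains gives |α₁ − α₂|·ΔT = P·[1/(A₁E₁) + 1/(A₂E₂)].
|α₁ − α₂|·ΔT = 9.5×10⁻⁶ × 123 = 0.001168.
1/(A₁E₁) + 1/(A₂E₂) = 1/(1175×109×10³) + 1/(1625×106×10³) = 1.361×10⁻⁸ N⁻¹.
P = 0.001168 / 1.361×10⁻⁸ = 85830 N = 85.83 kN.
σ_{titanium alloy} = P/A₁ = 85830/1175 = 73.05 MPa, tensile.

σ ≈ 73.1 MPa (tensile)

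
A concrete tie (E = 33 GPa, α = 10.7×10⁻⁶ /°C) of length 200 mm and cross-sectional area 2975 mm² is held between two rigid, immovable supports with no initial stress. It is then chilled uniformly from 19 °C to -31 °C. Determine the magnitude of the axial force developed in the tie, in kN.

P ≈ 52.5 kN (tensile)

The ends cannot move, so σ = EαΔT = 33×10³ × 10.7×10⁻⁶ × 50 = 17.65 MPa.
Axial force P = σA = 17.65 × 2975 = 52520 N = 52.52 kN, tensile.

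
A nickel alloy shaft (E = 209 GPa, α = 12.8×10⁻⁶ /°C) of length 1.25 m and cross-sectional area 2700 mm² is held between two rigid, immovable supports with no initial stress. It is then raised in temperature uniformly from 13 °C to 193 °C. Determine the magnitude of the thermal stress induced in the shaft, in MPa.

With length fixed, the mechanical strain must cancel the thermal strain αΔT = 12.8×10⁻⁶ × 180 = 2304×10⁻⁶.
The stress required to suppress this strain is σ = Eε = 209×10³ × 2304×10⁻⁶ = 481.5 MPa, compressive since the shaft is trying to expand.

σ ≈ 482 MPa (compressive)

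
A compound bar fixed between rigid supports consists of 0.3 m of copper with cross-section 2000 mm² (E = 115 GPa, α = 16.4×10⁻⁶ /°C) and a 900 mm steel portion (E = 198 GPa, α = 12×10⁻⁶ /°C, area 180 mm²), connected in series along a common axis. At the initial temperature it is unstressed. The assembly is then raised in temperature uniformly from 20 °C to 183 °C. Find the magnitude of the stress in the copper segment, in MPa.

Free thermal expansion of the whole bar: Σ αᵢΔT Lᵢ = 16.4×10⁻⁶×163×300 + 12×10⁻⁶×163×900 = 2.562 mm.
The rigid supports impose zero overall length change; the single axial force P common to all segments must satisfy P Σ Lᵢ/(AᵢEᵢ) = δ_free.
The series flexibility is Σ Lᵢ/(AᵢEᵢ) = 300/(2000×115×10³) + 900/(180×198×10³) = 2.656×10⁻⁵ mm/N.
P = 2.562 / 2.656×10⁻⁵ = 96490 N = 96.49 kN, compressive.
σ_{copper} = P / A = 96490 / 2000 = 48.24 MPa.

σ ≈ 48.2 MPa (compressive)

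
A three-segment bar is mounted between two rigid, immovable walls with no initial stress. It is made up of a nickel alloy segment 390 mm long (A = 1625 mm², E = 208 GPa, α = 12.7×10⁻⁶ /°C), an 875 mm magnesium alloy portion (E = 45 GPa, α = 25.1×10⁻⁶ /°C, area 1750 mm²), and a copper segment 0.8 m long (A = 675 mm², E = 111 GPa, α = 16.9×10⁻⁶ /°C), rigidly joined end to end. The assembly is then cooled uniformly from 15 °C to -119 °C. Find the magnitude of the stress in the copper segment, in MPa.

σ ≈ 350 MPa (tensile)

With the walls removed the bar would change length by δ_free = Σ αᵢΔT Lᵢ = 12.7×10⁻⁶×134×390 + 25.1×10⁻⁶×134×875 + 16.9×10⁻⁶×134×800 = 5.418 mm.
The rigid supports impose zero overall length change; the single axial force P common to all segments must satisfy P Σ Lᵢ/(AᵢEᵢ) = δ_free.
Σ Lᵢ/(AᵢEᵢ) = 390/(1625×208×10³) + 875/(1750×45×10³) + 800/(675×111×10³) = 2.294×10⁻⁵ mm/N.
P = 5.418 / 2.294×10⁻⁵ = 236200 N = 236.2 kN, tensile.
σ_{copper} = P / A = 236200 / 675 = 349.9 MPa.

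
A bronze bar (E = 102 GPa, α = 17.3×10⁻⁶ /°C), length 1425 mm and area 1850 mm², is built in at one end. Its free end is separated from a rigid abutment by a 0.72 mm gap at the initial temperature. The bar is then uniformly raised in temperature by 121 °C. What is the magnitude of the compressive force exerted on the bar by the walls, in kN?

If the wall were absent the bar would grow by αΔT L = 17.3×10⁻⁶ × 121 × 1425 = 2.983 mm.
The gap closes (δ_free > 0.72 mm) and the wall then resists a further 2.983 − 0.72 = 2.263 mm of expansion.
So σ = E(δ_free − g)/L = 102×10³ × 2.263/1425 = 162 MPa.
Force on the wall = σA = 162 × 1850 mm² = 299.7 kN.

P ≈ 300 kN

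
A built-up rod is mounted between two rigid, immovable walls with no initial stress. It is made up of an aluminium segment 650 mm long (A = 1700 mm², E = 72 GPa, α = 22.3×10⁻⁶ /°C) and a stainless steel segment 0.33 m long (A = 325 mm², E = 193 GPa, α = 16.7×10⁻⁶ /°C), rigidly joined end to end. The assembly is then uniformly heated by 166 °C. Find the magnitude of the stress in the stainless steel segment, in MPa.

σ ≈ 967 MPa (compressive)

With the walls removed the bar would change length by δ_free = Σ αᵢΔT Lᵢ = 22.3×10⁻⁶×166×650 + 16.7×10⁻⁶×166×330 = 3.321 mm.
Since the ends are fixed, an axial force P builds up, equal in every segment, with P · Σ Lᵢ/(AᵢEᵢ) = δ_free.
The series flexibility is Σ Lᵢ/(AᵢEᵢ) = 650/(1700×72×10³) + 330/(325×193×10³) = 1.057×10⁻⁵ mm/N.
Hence P = δ_free / Σ(L/AE) = 3.321/1.057×10⁻⁵ = 314.1 kN (compressive).
σ_{stainless steel} = P / A = 314100 / 325 = 966.6 MPa.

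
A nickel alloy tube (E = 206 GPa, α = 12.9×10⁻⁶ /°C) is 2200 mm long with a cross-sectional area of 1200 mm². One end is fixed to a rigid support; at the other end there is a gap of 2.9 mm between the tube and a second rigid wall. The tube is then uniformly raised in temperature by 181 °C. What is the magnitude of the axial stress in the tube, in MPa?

σ ≈ 209 MPa (compressive)

Unrestrained expansion: δ_free = αΔT L = 12.9×10⁻⁶ × 181 × 2200 = 5.137 mm.
After closing the 2.9 mm clearance, 5.137 − 2.9 = 2.237 mm of expansion remains to be suppressed by the wall.
So σ = E(δ_free − g)/L = 206×10³ × 2.237/2200 = 209.4 MPa.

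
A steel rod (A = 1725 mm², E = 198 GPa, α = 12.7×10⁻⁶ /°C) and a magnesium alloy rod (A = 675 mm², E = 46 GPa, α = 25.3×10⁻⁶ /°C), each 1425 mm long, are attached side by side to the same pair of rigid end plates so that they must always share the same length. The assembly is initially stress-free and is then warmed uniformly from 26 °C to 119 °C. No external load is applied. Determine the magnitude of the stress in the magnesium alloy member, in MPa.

Equilibrium of a rigid end plate with no external load gives equal and opposite internal forces ±P in the two members. Since α_{magnesium alloy} > α_{steel}, heating drives the magnesium alloy into compression and the steel into tension.
Setting the final lengths equal and cancelling L: (α₁ − α₂)ΔT = P/(A₁E₁) + P/(A₂E₂).
|α₁ − α₂|·ΔT = 12.6×10⁻⁶ × 93 = 0.001172.
1/(A₁E₁) + 1/(A₂E₂) = 1/(1725×198×10³) + 1/(675×46×10³) = 3.513×10⁻⁸ N⁻¹.
So P = 0.001172 / 3.513×10⁻⁸ = 33.35 kN.
σ_{magnesium alloy} = P/A₂ = 33350/675 = 49.41 MPa, compressive.

σ ≈ 49.4 MPa (compressive)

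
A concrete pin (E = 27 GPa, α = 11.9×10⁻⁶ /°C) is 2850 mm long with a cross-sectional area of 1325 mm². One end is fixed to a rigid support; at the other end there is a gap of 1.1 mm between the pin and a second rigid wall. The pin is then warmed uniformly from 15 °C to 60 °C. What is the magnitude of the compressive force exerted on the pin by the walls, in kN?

P ≈ 5.35 kN

If the wall were absent the pin would grow by αΔT L = 11.9×10⁻⁶ × 45 × 2850 = 1.526 mm.
After closing the 1.1 mm clearance, 1.526 − 1.1 = 0.4262 mm of expansion remains to be suppressed by the wall.
So σ = E(δ_free − g)/L = 27×10³ × 0.4262/2850 = 4.037 MPa.
Force on the wall = σA = 4.037 × 1325 mm² = 5.35 kN.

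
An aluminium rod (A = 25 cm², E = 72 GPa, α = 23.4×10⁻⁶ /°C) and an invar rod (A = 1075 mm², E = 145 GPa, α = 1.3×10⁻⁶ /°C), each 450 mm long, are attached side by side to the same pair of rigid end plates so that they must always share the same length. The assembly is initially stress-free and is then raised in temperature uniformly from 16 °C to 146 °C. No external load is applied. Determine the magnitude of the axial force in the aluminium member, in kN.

P ≈ 240 kN (compressive in the aluminium)

Both members must finish at the same length. With the larger α, the aluminium tends to over-expand; the plates restrain it, putting the aluminium in compression and the invar in tension. With no external load the two internal forces are equal and opposite, magnitude P.
Compatibility of the two members (thermal + elastic change equal): (α₁ − α₂)ΔT = P·[1/(A₁E₁) + 1/(A₂E₂)].
|α₁ − α₂|·ΔT = 22.1×10⁻⁶ × 130 = 0.002873.
1/(A₁E₁) + 1/(A₂E₂) = 1/(2500×72×10³) + 1/(1075×145×10³) = 1.197×10⁻⁸ N⁻¹.
P = 0.002873 / 1.197×10⁻⁸ = 240000 N = 240 kN.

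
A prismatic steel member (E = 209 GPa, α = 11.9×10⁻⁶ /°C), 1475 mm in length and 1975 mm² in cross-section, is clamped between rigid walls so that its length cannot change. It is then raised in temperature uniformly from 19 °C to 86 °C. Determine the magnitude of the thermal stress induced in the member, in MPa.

Because both ends are immovable the net strain is zero, and the suppressed thermal strain is αΔT = 11.9×10⁻⁶ × 67 = 797.3×10⁻⁶.
σ = EαΔT = 209×10³ × 11.9×10⁻⁶ × 67 = 166.6 MPa (compressive; the member is trying to expand).

σ ≈ 167 MPa (compressive)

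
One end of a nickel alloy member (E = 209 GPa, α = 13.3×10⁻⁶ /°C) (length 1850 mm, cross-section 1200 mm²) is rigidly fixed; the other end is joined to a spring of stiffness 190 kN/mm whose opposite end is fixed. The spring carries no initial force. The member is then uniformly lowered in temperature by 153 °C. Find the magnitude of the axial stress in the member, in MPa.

σ ≈ 248 MPa (tensile)

If the spring were absent the member would shorten by αΔT L = 13.3×10⁻⁶ × 153 × 1850 = 3.765 mm.
Let P be the tensile force in the spring. The member extends elastically by PL/(AE) and the spring stretches by P/k; together these equal δ_free.
P [ L/(AE) + 1/k ] = δ_free → P [ 1850/(1200×209×10³) + 1/(190×10³) ] = 3.765.
P = 3.765 / 1.264×10⁻⁵ = 297800 N.
σ = P/A = 297800/1200 = 248.2 MPa.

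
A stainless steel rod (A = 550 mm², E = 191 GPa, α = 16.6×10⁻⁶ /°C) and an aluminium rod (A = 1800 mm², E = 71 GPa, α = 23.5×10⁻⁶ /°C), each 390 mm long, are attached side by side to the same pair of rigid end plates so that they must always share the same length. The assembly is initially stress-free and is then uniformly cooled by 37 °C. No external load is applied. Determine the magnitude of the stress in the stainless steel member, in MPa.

σ ≈ 26.8 MPa (compressive)

Equilibrium of a rigid end plate with no external load gives equal and opposite internal forces ±P in the two members. Since α_{aluminium} > α_{stainless steel}, cooling drives the aluminium into tension and the stainless steel into compression.
Setting the final lengths equal and cancelling L: (α₁ − α₂)ΔT = P/(A₁E₁) + P/(A₂E₂).
|α₁ − α₂|·ΔT = 6.9×10⁻⁶ × 37 = 0.0002553.
1/(A₁E₁) + 1/(A₂E₂) = 1/(550×191×10³) + 1/(1800×71×10³) = 1.734×10⁻⁸ N⁻¹.
P = 0.0002553 / 1.734×10⁻⁸ = 14720 N = 14.72 kN.
σ_{stainless steel} = P/A₁ = 14720/550 = 26.76 MPa, compressive.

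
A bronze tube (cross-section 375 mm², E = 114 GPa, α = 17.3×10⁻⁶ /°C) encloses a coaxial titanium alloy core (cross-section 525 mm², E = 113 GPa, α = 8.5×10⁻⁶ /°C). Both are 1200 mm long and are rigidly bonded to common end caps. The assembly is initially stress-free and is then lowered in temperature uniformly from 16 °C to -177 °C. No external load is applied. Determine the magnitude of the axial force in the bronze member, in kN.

P ≈ 42.2 kN (tensile in the bronze)

Both members must finish at the same length. With the larger α, the bronze tends to over-contract; the plates restrain it, putting the bronze in tension and the titanium alloy in compression. With no external load the two internal forces are equal and opposite, magnitude P.
Equating the net (thermal + elastic) strains gives |α₁ − α₂|·ΔT = P·[1/(A₁E₁) + 1/(A₂E₂)].
|α₁ − α₂|·ΔT = 8.8×10⁻⁶ × 193 = 0.001698.
1/(A₁E₁) + 1/(A₂E₂) = 1/(375×114×10³) + 1/(525×113×10³) = 4.025×10⁻⁸ N⁻¹.
So P = 0.001698 / 4.025×10⁻⁸ = 42.2 kN.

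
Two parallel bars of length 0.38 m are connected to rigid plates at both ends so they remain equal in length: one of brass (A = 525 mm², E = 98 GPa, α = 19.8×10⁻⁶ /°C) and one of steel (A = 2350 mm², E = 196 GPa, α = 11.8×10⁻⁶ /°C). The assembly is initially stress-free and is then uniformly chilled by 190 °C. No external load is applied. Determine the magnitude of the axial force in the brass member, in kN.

Both members must finish at the same length. With the larger α, the brass tends to over-contract; the plates restrain it, putting the brass in tension and the steel in compression. With no external load the two internal forces are equal and opposite, magnitude P.
Setting the final lengths equal and cancelling L: (α₁ − α₂)ΔT = P/(A₁E₁) + P/(A₂E₂).
|α₁ − α₂|·ΔT = 8×10⁻⁶ × 190 = 0.00152.
1/(A₁E₁) + 1/(A₂E₂) = 1/(525×98×10³) + 1/(2350×196×10³) = 2.161×10⁻⁸ N⁻¹.
P = 0.00152 / 2.161×10⁻⁸ = 70350 N = 70.35 kN.

P ≈ 70.3 kN (tensile in the brass)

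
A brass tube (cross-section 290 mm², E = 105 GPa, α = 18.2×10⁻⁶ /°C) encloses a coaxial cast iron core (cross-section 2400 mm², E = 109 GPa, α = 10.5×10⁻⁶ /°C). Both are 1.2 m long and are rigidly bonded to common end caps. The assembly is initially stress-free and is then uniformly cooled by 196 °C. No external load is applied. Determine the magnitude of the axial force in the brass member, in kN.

P ≈ 41.2 kN (tensile in the brass)

Both members must finish at the same length. With the larger α, the brass tends to over-contract; the plates restrain it, putting the brass in tension and the cast iron in compression. With no external load the two internal forces are equal and opposite, magnitude P.
Setting the final lengths equal and cancelling L: (α₁ − α₂)ΔT = P/(A₁E₁) + P/(A₂E₂).
|α₁ − α₂|·ΔT = 7.7×10⁻⁶ × 196 = 0.001509.
1/(A₁E₁) + 1/(A₂E₂) = 1/(290×105×10³) + 1/(2400×109×10³) = 3.666×10⁻⁸ N⁻¹.
So P = 0.001509 / 3.666×10⁻⁸ = 41.16 kN.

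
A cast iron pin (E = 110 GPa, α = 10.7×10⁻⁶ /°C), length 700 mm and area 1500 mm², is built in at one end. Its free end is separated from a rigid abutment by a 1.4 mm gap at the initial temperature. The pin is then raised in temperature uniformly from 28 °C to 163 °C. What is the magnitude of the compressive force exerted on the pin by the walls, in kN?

Unrestrained expansion: δ_free = αΔT L = 10.7×10⁻⁶ × 135 × 700 = 1.011 mm.
This is smaller than the 1.4 mm clearance, so the pin expands freely without reaching the stop — the stress is zero.

P ≈ 0 kN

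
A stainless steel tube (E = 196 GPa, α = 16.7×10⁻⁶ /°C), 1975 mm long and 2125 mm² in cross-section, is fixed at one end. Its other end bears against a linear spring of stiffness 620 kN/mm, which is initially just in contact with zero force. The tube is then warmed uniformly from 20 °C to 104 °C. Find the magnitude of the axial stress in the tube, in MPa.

If the spring were absent the tube would lengthen by αΔT L = 16.7×10⁻⁶ × 84 × 1975 = 2.771 mm.
With a force P in the spring, the elastic change of the tube is PL/(AE) and that of the spring is P/k; compatibility requires their sum to equal δ_free.
So P = δ_free / [L/(AE) + 1/k] = 2.771 / [ 1975/(2125×196×10³) + 1/(620×10³) ].
P = 2.771 / 6.355×10⁻⁶ = 436000 N.
σ = P/A = 436000/2125 = 205.2 MPa.

σ ≈ 205 MPa (compressive)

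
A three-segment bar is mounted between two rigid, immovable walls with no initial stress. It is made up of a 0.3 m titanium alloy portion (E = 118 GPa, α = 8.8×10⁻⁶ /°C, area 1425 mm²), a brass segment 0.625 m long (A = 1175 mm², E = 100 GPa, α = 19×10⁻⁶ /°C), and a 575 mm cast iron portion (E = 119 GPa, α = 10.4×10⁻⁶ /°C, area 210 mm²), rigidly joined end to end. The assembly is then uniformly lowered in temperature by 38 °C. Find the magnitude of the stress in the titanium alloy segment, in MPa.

If the supports were absent, the total length change would be Σ αᵢΔT Lᵢ = 8.8×10⁻⁶×38×300 + 19×10⁻⁶×38×625 + 10.4×10⁻⁶×38×575 = 0.7788 mm.
Since the ends are fixed, an axial force P builds up, equal in every segment, with P · Σ Lᵢ/(AᵢEᵢ) = δ_free.
Σ Lᵢ/(AᵢEᵢ) = 300/(1425×118×10³) + 625/(1175×100×10³) + 575/(210×119×10³) = 3.011×10⁻⁵ mm/N.
Hence P = δ_free / Σ(L/AE) = 0.7788/3.011×10⁻⁵ = 25.86 kN (tensile).
σ_{titanium alloy} = P / A = 25860 / 1425 = 18.15 MPa.

σ ≈ 18.1 MPa (tensile)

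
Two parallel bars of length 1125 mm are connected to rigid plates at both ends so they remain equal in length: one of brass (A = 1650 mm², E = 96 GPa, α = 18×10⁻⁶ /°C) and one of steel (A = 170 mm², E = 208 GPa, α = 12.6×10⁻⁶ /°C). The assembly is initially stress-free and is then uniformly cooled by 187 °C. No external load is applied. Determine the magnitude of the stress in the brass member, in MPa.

σ ≈ 17.7 MPa (tensile)

Both members must finish at the same length. With the larger α, the brass tends to over-contract; the plates restrain it, putting the brass in tension and the steel in compression. With no external load the two internal forces are equal and opposite, magnitude P.
Compatibility of the two members (thermal + elastic change equal): (α₁ − α₂)ΔT = P·[1/(A₁E₁) + 1/(A₂E₂)].
|α₁ − α₂|·ΔT = 5.4×10⁻⁶ × 187 = 0.00101.
1/(A₁E₁) + 1/(A₂E₂) = 1/(1650×96×10³) + 1/(170×208×10³) = 3.459×10⁻⁸ N⁻¹.
So P = 0.00101 / 3.459×10⁻⁸ = 29.19 kN.
σ_{brass} = P/A₁ = 29190/1650 = 17.69 MPa, tensile.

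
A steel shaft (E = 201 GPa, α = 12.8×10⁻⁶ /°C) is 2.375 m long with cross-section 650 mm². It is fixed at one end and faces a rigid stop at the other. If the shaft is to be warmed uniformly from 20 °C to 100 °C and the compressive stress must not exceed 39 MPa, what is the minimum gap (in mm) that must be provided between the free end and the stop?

With no wall the shaft would lengthen by αΔT L = 12.8×10⁻⁶ × 80 × 2375 = 2.432 mm.
A stress of 39 MPa corresponds to the wall pushing the shaft back by σL/E = 39×2375/(201×10³) = 0.4608 mm.
So the gap has to take up the difference, g_min = δ_free − σL/E = 2.432 − 0.4608 = 1.971 mm.

g ≈ 1.97 mm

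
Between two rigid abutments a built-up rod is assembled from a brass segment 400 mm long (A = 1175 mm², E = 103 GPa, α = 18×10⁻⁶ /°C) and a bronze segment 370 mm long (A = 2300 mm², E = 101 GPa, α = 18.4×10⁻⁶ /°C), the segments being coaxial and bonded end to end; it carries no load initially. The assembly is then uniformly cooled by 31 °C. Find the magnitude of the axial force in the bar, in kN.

With the walls removed the bar would change length by δ_free = Σ αᵢΔT Lᵢ = 18×10⁻⁶×31×400 + 18.4×10⁻⁶×31×370 = 0.4342 mm.
Since the ends are fixed, an axial force P builds up, equal in every segment, with P · Σ Lᵢ/(AᵢEᵢ) = δ_free.
Σ Lᵢ/(AᵢEᵢ) = 400/(1175×103×10³) + 370/(2300×101×10³) = 4.898×10⁻⁶ mm/N.
So P = 0.4342 / 4.898×10⁻⁶ = 88.66 kN, tensile.

P ≈ 88.7 kN (tensile)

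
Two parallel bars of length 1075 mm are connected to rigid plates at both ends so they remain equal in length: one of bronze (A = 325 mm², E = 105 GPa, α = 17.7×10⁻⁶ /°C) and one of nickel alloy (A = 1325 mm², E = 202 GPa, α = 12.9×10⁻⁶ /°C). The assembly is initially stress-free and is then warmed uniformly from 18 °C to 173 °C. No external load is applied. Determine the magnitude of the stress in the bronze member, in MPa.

Both members must finish at the same length. With the larger α, the bronze tends to over-expand; the plates restrain it, putting the bronze in compression and the nickel alloy in tension. With no external load the two internal forces are equal and opposite, magnitude P.
Equating the net (thermal + elastic) strains gives |α₁ − α₂|·ΔT = P·[1/(A₁E₁) + 1/(A₂E₂)].
|α₁ − α₂|·ΔT = 4.8×10⁻⁶ × 155 = 0.000744.
1/(A₁E₁) + 1/(A₂E₂) = 1/(325×105×10³) + 1/(1325×202×10³) = 3.304×10⁻⁸ N⁻¹.
P = 0.000744 / 3.304×10⁻⁸ = 22520 N = 22.52 kN.
σ_{bronze} = P/A₁ = 22520/325 = 69.29 MPa, compressive.

σ ≈ 69.3 MPa (compressive)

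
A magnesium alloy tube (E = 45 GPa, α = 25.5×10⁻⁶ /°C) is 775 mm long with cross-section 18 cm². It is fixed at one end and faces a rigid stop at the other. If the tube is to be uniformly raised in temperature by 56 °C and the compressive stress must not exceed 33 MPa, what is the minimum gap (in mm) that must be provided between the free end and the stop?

g ≈ 0.538 mm

With no wall the tube would lengthen by αΔT L = 25.5×10⁻⁶ × 56 × 775 = 1.107 mm.
A stress of 33 MPa corresponds to the wall pushing the tube back by σL/E = 33×775/(45×10³) = 0.5683 mm.
So the gap has to take up the difference, g_min = δ_free − σL/E = 1.107 − 0.5683 = 0.5384 mm.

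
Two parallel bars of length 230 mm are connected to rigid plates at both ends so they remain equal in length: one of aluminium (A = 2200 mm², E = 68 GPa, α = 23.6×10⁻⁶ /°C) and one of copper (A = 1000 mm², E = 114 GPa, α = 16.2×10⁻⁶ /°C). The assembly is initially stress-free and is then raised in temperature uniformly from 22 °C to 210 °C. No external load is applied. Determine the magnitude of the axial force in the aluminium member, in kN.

The aluminium has the larger α, so on heating it would change length more than the copper if both were free. The rigid plates force a common final length, so the aluminium is put into compression and the copper into tension, with equal and opposite forces P (no external load).
Setting the final lengths equal and cancelling L: (α₁ − α₂)ΔT = P/(A₁E₁) + P/(A₂E₂).
|α₁ − α₂|·ΔT = 7.4×10⁻⁶ × 188 = 0.001391.
1/(A₁E₁) + 1/(A₂E₂) = 1/(2200×68×10³) + 1/(1000×114×10³) = 1.546×10⁻⁸ N⁻¹.
P = 0.001391 / 1.546×10⁻⁸ = 90010 N = 90.01 kN.

P ≈ 90 kN (compressive in the aluminium)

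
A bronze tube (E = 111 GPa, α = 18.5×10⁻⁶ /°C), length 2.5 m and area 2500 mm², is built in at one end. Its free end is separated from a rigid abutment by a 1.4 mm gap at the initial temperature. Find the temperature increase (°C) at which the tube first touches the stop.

ΔT ≈ 30.3 °C

Contact occurs when the free expansion equals the gap: αΔT L = 1.4 mm.
So ΔT = g/(αL) = 1.4/(18.5×10⁻⁶ × 2500) = 30.27 °C.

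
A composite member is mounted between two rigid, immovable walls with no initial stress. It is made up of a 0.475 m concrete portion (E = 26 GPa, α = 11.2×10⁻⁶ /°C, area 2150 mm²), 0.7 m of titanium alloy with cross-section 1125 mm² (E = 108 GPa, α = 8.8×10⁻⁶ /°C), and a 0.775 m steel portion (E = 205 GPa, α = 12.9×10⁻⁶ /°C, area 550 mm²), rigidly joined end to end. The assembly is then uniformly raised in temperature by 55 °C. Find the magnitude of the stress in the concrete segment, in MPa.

With the walls removed the bar would change length by δ_free = Σ αᵢΔT Lᵢ = 11.2×10⁻⁶×55×475 + 8.8×10⁻⁶×55×700 + 12.9×10⁻⁶×55×775 = 1.181 mm.
The walls prevent any net length change, so an axial force P (same in every segment) develops. Compatibility: P · Σ Lᵢ/(AᵢEᵢ) = δ_free.
The series flexibility is Σ Lᵢ/(AᵢEᵢ) = 475/(2150×26×10³) + 700/(1125×108×10³) + 775/(550×205×10³) = 2.113×10⁻⁵ mm/N.
P = 1.181 / 2.113×10⁻⁵ = 55900 N = 55.9 kN, compressive.
σ_{concrete} = P / A = 55900 / 2150 = 26 MPa.

σ ≈ 26 MPa (compressive)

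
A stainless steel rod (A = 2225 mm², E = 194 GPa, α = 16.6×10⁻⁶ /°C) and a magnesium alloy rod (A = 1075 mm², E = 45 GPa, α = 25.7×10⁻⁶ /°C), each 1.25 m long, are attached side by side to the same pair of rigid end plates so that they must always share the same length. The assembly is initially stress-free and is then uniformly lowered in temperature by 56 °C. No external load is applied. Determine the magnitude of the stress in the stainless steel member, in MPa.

σ ≈ 9.96 MPa (compressive)

Equilibrium of a rigid end plate with no external load gives equal and opposite internal forces ±P in the two members. Since α_{magnesium alloy} > α_{stainless steel}, cooling drives the magnesium alloy into tension and the stainless steel into compression.
Equating the net (thermal + elastic) strains gives |α₁ − α₂|·ΔT = P·[1/(A₁E₁) + 1/(A₂E₂)].
|α₁ − α₂|·ΔT = 9.1×10⁻⁶ × 56 = 0.0005096.
1/(A₁E₁) + 1/(A₂E₂) = 1/(2225×194×10³) + 1/(1075×45×10³) = 2.299×10⁻⁸ N⁻¹.
So P = 0.0005096 / 2.299×10⁻⁸ = 22.17 kN.
σ_{stainless steel} = P/A₁ = 22170/2225 = 9.963 MPa, compressive.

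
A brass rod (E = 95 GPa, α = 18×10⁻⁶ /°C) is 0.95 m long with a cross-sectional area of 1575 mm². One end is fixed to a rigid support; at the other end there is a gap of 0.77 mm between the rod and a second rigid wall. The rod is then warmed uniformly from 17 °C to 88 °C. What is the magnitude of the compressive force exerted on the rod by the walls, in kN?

P ≈ 69.9 kN

Free thermal elongation = αΔT L = 18×10⁻⁶ × 71 × 950 = 1.214 mm.
The gap closes (δ_free > 0.77 mm) and the wall then resists a further 1.214 − 0.77 = 0.4441 mm of expansion.
So σ = E(δ_free − g)/L = 95×10³ × 0.4441/950 = 44.41 MPa.
P = σA = 44.41 × 1575 = 69.95 kN.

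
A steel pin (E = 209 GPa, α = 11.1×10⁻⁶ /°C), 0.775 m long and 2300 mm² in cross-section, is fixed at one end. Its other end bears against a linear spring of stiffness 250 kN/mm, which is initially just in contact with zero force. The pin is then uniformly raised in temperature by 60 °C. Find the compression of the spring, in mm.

If the spring were absent the pin would lengthen by αΔT L = 11.1×10⁻⁶ × 60 × 775 = 0.5161 mm.
Let P be the compressive force at the spring. The pin shortens elastically by PL/(AE) and the spring compresses by P/k; together these equal δ_free.
So P = δ_free / [L/(AE) + 1/k] = 0.5161 / [ 775/(2300×209×10³) + 1/(250×10³) ].
P = 0.5161 / 5.612×10⁻⁶ = 91970 N.
Spring compression = P/k = 91970/(250×10³) = 0.3679 mm.

δ ≈ 0.368 mm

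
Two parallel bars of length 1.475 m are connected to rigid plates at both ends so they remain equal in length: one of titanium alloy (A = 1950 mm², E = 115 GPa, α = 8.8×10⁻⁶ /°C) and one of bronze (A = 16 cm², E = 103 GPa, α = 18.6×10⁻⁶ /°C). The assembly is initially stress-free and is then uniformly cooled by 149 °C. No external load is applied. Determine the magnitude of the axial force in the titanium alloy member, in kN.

P ≈ 139 kN (compressive in the titanium alloy)

Equilibrium of a rigid end plate with no external load gives equal and opposite internal forces ±P in the two members. Since α_{bronze} > α_{titanium alloy}, cooling drives the bronze into tension and the titanium alloy into compression.
Compatibility of the two members (thermal + elastic change equal): (α₁ − α₂)ΔT = P·[1/(A₁E₁) + 1/(A₂E₂)].
|α₁ − α₂|·ΔT = 9.8×10⁻⁶ × 149 = 0.00146.
1/(A₁E₁) + 1/(A₂E₂) = 1/(1950×115×10³) + 1/(1600×103×10³) = 1.053×10⁻⁸ N⁻¹.
So P = 0.00146 / 1.053×10⁻⁸ = 138.7 kN.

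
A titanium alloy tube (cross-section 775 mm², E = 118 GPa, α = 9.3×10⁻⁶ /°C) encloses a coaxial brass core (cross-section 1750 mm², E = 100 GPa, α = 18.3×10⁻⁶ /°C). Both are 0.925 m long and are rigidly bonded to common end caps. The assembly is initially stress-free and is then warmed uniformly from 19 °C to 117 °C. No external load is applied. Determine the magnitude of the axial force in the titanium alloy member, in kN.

Equilibrium of a rigid end plate with no external load gives equal and opposite internal forces ±P in the two members. Since α_{brass} > α_{titanium alloy}, heating drives the brass into compression and the titanium alloy into tension.
Equating the net (thermal + elastic) strains gives |α₁ − α₂|·ΔT = P·[1/(A₁E₁) + 1/(A₂E₂)].
|α₁ − α₂|·ΔT = 9×10⁻⁶ × 98 = 0.000882.
1/(A₁E₁) + 1/(A₂E₂) = 1/(775×118×10³) + 1/(1750×100×10³) = 1.665×10⁻⁸ N⁻¹.
So P = 0.000882 / 1.665×10⁻⁸ = 52.98 kN.

P ≈ 53 kN (tensile in the titanium alloy)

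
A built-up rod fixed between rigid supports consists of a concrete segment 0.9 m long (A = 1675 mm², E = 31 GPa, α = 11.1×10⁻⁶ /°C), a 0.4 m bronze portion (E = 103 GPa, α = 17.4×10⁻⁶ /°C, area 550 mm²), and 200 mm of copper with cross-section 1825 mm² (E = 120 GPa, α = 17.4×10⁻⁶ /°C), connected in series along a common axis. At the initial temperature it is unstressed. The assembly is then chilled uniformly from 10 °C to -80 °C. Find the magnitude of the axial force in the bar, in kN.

P ≈ 72.7 kN (tensile)

If the supports were absent, the total length change would be Σ αᵢΔT Lᵢ = 11.1×10⁻⁶×90×900 + 17.4×10⁻⁶×90×400 + 17.4×10⁻⁶×90×200 = 1.839 mm.
The walls prevent any net length change, so an axial force P (same in every segment) develops. Compatibility: P · Σ Lᵢ/(AᵢEᵢ) = δ_free.
The series flexibility is Σ Lᵢ/(AᵢEᵢ) = 900/(1675×31×10³) + 400/(550×103×10³) + 200/(1825×120×10³) = 2.531×10⁻⁵ mm/N.
P = 1.839 / 2.531×10⁻⁵ = 72660 N = 72.66 kN, tensile.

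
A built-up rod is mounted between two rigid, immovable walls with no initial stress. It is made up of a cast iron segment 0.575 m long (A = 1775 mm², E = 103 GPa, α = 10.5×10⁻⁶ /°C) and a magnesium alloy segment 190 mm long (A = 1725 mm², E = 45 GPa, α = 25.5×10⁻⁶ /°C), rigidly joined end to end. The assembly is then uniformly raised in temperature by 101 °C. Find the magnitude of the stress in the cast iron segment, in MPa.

σ ≈ 111 MPa (compressive)

With the walls removed the bar would change length by δ_free = Σ αᵢΔT Lᵢ = 10.5×10⁻⁶×101×575 + 25.5×10⁻⁶×101×190 = 1.099 mm.
The rigid supports impose zero overall length change; the single axial force P common to all segments must satisfy P Σ Lᵢ/(AᵢEᵢ) = δ_free.
Σ Lᵢ/(AᵢEᵢ) = 575/(1775×103×10³) + 190/(1725×45×10³) = 5.593×10⁻⁶ mm/N.
Hence P = δ_free / Σ(L/AE) = 1.099/5.593×10⁻⁶ = 196.5 kN (compressive).
σ_{cast iron} = P / A = 196500 / 1775 = 110.7 MPa.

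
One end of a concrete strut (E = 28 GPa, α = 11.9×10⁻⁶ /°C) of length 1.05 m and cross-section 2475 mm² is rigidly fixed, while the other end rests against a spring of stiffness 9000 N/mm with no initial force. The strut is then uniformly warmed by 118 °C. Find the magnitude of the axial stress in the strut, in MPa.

Free thermal expansion: δ_free = αΔT L = 11.9×10⁻⁶ × 118 × 1050 = 1.474 mm.
With a force P in the spring, the elastic change of the strut is PL/(AE) and that of the spring is P/k; compatibility requires their sum to equal δ_free.
So P = δ_free / [L/(AE) + 1/k] = 1.474 / [ 1050/(2475×28×10³) + 1/(9000) ].
P = 1.474 / 0.0001263 = 11680 N.
σ = P/A = 11680/2475 = 4.718 MPa.

σ ≈ 4.72 MPa (compressive)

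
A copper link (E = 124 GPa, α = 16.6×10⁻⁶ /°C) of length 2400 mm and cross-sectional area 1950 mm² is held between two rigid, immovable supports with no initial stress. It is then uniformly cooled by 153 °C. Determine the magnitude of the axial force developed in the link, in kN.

P ≈ 614 kN (tensile)

With zero net strain, σ = E·αΔT = 124 GPa × 16.6×10⁻⁶ × 153 = 314.9 MPa.
P = AEαΔT = 1950 × 124×10³ × 16.6×10⁻⁶ × 153 = 614.1 kN (tensile).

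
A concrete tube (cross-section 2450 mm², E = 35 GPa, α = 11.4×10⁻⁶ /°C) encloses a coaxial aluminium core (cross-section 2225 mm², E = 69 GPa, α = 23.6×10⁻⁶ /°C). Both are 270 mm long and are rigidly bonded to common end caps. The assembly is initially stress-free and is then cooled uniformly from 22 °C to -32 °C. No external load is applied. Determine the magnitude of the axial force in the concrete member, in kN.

P ≈ 36.2 kN (compressive in the concrete)

The aluminium has the larger α, so on cooling it would change length more than the concrete if both were free. The rigid plates force a common final length, so the aluminium is put into tension and the concrete into compression, with equal and opposite forces P (no external load).
Equating the net (thermal + elastic) strains gives |α₁ − α₂|·ΔT = P·[1/(A₁E₁) + 1/(A₂E₂)].
|α₁ − α₂|·ΔT = 12.2×10⁻⁶ × 54 = 0.0006588.
1/(A₁E₁) + 1/(A₂E₂) = 1/(2450×35×10³) + 1/(2225×69×10³) = 1.818×10⁻⁸ N⁻¹.
P = 0.0006588 / 1.818×10⁻⁸ = 36250 N = 36.25 kN.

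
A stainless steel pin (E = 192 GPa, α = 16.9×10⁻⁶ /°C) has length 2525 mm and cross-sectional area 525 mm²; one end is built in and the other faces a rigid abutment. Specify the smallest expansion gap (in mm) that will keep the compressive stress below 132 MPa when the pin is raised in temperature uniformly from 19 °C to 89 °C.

g ≈ 1.25 mm

Free expansion if unrestrained: δ_free = αΔT L = 16.9×10⁻⁶ × 70 × 2525 = 2.987 mm.
At the allowable stress the elastic shortening the wall may impose is σL/E = 132 × 2525 / (192×10³) = 1.736 mm.
The gap must absorb the remainder: g_min = 2.987 − 1.736 = 1.251 mm.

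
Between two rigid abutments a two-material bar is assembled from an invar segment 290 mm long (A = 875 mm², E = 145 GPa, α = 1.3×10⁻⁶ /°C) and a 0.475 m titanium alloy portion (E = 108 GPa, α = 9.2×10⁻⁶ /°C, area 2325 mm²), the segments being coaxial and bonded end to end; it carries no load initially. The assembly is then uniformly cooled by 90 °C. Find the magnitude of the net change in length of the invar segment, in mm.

If the supports were absent, the total length change would be Σ αᵢΔT Lᵢ = 1.3×10⁻⁶×90×290 + 9.2×10⁻⁶×90×475 = 0.4272 mm.
The walls prevent any net length change, so an axial force P (same in every segment) develops. Compatibility: P · Σ Lᵢ/(AᵢEᵢ) = δ_free.
Σ Lᵢ/(AᵢEᵢ) = 290/(875×145×10³) + 475/(2325×108×10³) = 4.177×10⁻⁶ mm/N.
Hence P = δ_free / Σ(L/AE) = 0.4272/4.177×10⁻⁶ = 102.3 kN (tensile).
For the invar segment, free thermal change = 1.3×10⁻⁶×90×290 = 0.03393 mm and elastic change from P = 102300×290/(875×145×10³) = 0.2338 mm; these oppose, so the net change is 0.2 mm (segment lengthens).

|ΔL| ≈ 0.2 mm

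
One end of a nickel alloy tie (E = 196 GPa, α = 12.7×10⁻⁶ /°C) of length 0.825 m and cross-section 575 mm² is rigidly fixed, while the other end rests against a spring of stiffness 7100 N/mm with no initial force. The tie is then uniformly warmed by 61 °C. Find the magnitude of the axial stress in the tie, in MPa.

σ ≈ 7.5 MPa (compressive)

The unrestrained thermal change is αΔT L = 12.7×10⁻⁶ × 61 × 825 = 0.6391 mm.
Let P be the compressive force at the spring. The tie shortens elastically by PL/(AE) and the spring compresses by P/k; together these equal δ_free.
So P = δ_free / [L/(AE) + 1/k] = 0.6391 / [ 825/(575×196×10³) + 1/(7100) ].
P = 0.6391 / 0.0001482 = 4314 N.
σ = P/A = 4314/575 = 7.502 MPa.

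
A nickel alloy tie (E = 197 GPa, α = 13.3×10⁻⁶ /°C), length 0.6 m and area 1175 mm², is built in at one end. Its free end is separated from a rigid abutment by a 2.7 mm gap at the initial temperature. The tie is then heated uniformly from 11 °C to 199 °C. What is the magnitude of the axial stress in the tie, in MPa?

σ ≈ 0 MPa

Unrestrained expansion: δ_free = αΔT L = 13.3×10⁻⁶ × 188 × 600 = 1.5 mm.
This is smaller than the 2.7 mm clearance, so the tie expands freely without reaching the stop — the stress is zero.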